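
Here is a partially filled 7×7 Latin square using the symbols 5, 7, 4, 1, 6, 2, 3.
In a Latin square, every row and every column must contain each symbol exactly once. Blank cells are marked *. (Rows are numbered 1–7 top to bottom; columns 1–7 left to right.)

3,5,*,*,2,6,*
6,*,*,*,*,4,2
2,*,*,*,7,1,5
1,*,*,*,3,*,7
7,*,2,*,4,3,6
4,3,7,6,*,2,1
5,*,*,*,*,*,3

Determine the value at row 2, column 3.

5

Row 1, column 7: row 1 has {5, 6, 2, 3} and column 7 has {5, 7, 1, 6, 2, 3}, leaving only 4.
Row 1, column 3: row 1 has {5, 4, 6, 2, 3} and column 3 has {7, 2}, leaving only 1.
Row 1, column 4: row 1 has {5, 4, 1, 6, 2, 3} and column 4 has {6}, leaving only 7.
Row 4, column 6: row 4 has {7, 1, 3} and column 6 has {4, 1, 6, 2, 3}, leaving only 5.
Row 5, column 2: row 5 has {7, 4, 6, 2, 3} and column 2 has {5, 3}, leaving only 1.
Row 2, column 2: row 2 has {4, 6, 2} and column 2 has {5, 1, 3}, leaving only 7.
Row 5, column 4: row 5 has {7, 4, 1, 6, 2, 3} and column 4 has {7, 6}, leaving only 5.
Row 6, column 5: row 6 has {7, 4, 1, 6, 2, 3} and column 5 has {7, 4, 2, 3}, leaving only 5.
Row 2, column 5: row 2 has {7, 4, 6, 2} and column 5 has {5, 7, 4, 2, 3}, leaving only 1.
Row 2, column 4: row 2 has {7, 4, 1, 6, 2} and column 4 has {5, 7, 6}, leaving only 3.
Row 2 already has {7, 4, 1, 6, 2, 3} and column 3 already has {7, 1, 2}, so row 2, column 3 must be 5.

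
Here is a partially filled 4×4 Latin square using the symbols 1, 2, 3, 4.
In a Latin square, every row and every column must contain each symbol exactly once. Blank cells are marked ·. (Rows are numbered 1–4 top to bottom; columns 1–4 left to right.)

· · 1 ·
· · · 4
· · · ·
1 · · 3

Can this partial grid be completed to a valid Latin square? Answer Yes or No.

Yes

No row or column among the givens repeats a symbol, and propagating forced cells runs into no contradiction.
One valid completion exists (for instance, 3 4 1 2 / 2 1 3 4 / 4 3 2 1 / 1 2 4 3).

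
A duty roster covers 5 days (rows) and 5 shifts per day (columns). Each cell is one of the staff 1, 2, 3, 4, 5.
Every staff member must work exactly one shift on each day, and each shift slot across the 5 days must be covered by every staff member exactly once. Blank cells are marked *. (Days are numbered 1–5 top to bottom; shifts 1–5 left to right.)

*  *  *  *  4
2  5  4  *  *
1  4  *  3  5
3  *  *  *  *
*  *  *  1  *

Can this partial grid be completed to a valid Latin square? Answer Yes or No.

Day 2, shift 4: day 2 together with shift 4 already contain {1, 2, 3, 4, 5} — every symbol — so nothing can go there. The grid has no valid completion.

No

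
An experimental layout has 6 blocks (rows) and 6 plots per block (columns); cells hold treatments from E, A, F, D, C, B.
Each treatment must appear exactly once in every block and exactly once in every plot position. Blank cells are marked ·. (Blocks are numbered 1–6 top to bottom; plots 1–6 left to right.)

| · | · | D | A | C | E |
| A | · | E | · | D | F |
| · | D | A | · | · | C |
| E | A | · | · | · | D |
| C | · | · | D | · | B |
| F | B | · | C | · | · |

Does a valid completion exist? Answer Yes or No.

Block 6, plot 3: block 6 together with plot 3 already contain {E, A, F, D, C, B} — every symbol — so nothing can go there. The grid has no valid completion.

No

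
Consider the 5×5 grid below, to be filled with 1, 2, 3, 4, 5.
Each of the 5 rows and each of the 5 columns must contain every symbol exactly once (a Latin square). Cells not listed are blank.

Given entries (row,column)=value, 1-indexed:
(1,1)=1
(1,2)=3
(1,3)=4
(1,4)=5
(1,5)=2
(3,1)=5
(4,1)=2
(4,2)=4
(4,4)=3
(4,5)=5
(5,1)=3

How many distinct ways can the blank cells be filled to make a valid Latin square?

Row 2, column 1: eliminating its row and column leaves {4}.
Row 2, column 2: eliminating its row and column leaves {1, 2, 5}.
Row 2, column 3: eliminating its row and column leaves {1, 2, 3, 5}.
Row 2, column 4: eliminating its row and column leaves {1, 2, 4}.
Row 2, column 5: eliminating its row and column leaves {1, 3, 4}.
Row 3, column 2: eliminating its row and column leaves {1, 2}.
Row 3, column 3: eliminating its row and column leaves {1, 2, 3}.
Row 3, column 4: eliminating its row and column leaves {1, 2, 4}.
Row 3, column 5: eliminating its row and column leaves {1, 3, 4}.
Row 4, column 3: eliminating its row and column leaves {1}.
Row 5, column 2: eliminating its row and column leaves {1, 2, 5}.
Row 5, column 3: eliminating its row and column leaves {1, 2, 5}.
Row 5, column 4: eliminating its row and column leaves {1, 2, 4}.
Row 5, column 5: eliminating its row and column leaves {1, 4}.
Enumerating the assignments across these blanks that avoid any row or column repeat gives 6 completions.

6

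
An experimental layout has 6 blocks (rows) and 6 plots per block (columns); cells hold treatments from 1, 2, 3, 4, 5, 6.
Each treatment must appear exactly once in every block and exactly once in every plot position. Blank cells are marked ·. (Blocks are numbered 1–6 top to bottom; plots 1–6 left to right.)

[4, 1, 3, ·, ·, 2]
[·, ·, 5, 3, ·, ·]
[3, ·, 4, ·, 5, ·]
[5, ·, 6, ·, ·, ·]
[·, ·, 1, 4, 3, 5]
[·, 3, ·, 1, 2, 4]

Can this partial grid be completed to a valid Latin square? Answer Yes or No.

Block 6, plot 3: block 6 together with plot 3 already contain {1, 2, 3, 4, 5, 6} — every symbol — so nothing can go there. The grid has no valid completion.

No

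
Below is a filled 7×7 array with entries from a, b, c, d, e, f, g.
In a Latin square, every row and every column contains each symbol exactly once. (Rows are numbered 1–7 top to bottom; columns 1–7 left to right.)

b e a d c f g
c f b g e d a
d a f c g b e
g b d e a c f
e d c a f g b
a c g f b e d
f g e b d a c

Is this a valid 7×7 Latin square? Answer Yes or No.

Each row is a permutation of the 7 symbols, and so is each column.

Yes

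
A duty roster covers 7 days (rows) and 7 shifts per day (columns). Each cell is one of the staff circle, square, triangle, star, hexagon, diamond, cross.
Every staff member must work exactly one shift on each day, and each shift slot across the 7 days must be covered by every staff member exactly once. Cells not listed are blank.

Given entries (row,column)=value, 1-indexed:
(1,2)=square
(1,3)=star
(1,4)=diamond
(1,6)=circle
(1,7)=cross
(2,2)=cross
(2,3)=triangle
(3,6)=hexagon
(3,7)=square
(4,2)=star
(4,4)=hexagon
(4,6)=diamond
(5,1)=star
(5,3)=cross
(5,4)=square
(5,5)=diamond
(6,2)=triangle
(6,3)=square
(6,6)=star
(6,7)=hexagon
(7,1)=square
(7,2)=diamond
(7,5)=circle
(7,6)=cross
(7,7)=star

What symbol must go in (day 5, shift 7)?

circle

Day 2, shift 6: day 2 has {triangle, cross} and shift 6 has {circle, star, hexagon, diamond, cross}, leaving only square.
Day 3, shift 2: day 3 has {square, hexagon} and shift 2 has {square, triangle, star, diamond, cross}, leaving only circle.
Day 3, shift 3: day 3 has {circle, square, hexagon} and shift 3 has {square, triangle, star, cross}, leaving only diamond.
Day 4, shift 3: day 4 has {star, hexagon, diamond} and shift 3 has {square, triangle, star, diamond, cross}, leaving only circle.
Day 4, shift 7: day 4 has {circle, star, hexagon, diamond} and shift 7 has {square, star, hexagon, cross}, leaving only triangle.
Day 5 already has {square, star, diamond, cross} and shift 7 already has {square, triangle, star, hexagon, cross}, so day 5, shift 7 must be circle.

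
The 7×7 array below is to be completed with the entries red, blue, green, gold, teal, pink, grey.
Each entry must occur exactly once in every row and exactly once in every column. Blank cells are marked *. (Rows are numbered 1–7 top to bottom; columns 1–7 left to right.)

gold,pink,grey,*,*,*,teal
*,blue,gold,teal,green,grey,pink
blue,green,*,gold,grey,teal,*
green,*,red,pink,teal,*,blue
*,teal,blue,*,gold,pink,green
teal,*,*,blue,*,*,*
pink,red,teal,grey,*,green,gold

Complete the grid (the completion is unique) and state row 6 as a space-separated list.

teal gold green blue pink red grey

Row 2, column 1: row 2 has {blue, green, gold, teal, pink, grey} and column 1 has {blue, green, gold, teal, pink}, leaving only red.
Row 3, column 3: row 3 has {blue, green, gold, teal, grey} and column 3 has {red, blue, gold, teal, grey}, leaving only pink.
Row 6, column 3: row 6 has {blue, teal} and column 3 has {red, blue, gold, teal, pink, grey}, leaving only green.
Row 3, column 7: row 3 has {blue, green, gold, teal, pink, grey} and column 7 has {blue, green, gold, teal, pink}, leaving only red.
Row 6, column 7: row 6 has {blue, green, teal} and column 7 has {red, blue, green, gold, teal, pink}, leaving only grey.
Row 6, column 2: row 6 has {blue, green, teal, grey} and column 2 has {red, blue, green, teal, pink}, leaving only gold.
Row 6, column 6: row 6 has {blue, green, gold, teal, grey} and column 6 has {green, teal, pink, grey}, leaving only red.
Row 6, column 5: row 6 has {red, blue, green, gold, teal, grey} and column 5 has {green, gold, teal, grey}, leaving only pink.
So row 6 reads: teal gold green blue pink red grey.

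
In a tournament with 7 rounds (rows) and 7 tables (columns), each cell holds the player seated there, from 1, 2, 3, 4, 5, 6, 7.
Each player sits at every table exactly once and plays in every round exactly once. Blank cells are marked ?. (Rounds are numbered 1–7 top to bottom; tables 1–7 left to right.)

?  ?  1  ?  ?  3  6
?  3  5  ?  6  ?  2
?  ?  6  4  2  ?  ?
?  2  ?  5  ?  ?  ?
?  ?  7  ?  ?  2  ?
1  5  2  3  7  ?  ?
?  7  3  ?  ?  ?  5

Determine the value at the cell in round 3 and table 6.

Round 1, table 2: round 1 has {1, 3, 6} and table 2 has {2, 3, 5, 7}, leaving only 4.
Round 1, table 5: round 1 has {1, 3, 4, 6} and table 5 has {2, 6, 7}, leaving only 5.
Round 3, table 2: round 3 has {2, 4, 6} and table 2 has {2, 3, 4, 5, 7}, leaving only 1.
Round 4, table 3: round 4 has {2, 5} and table 3 has {1, 2, 3, 5, 6, 7}, leaving only 4.
Round 5, table 2: round 5 has {2, 7} and table 2 has {1, 2, 3, 4, 5, 7}, leaving only 6.
Round 5, table 4: round 5 has {2, 6, 7} and table 4 has {3, 4, 5}, leaving only 1.
Round 2, table 4: round 2 has {2, 3, 5, 6} and table 4 has {1, 3, 4, 5}, leaving only 7.
Round 1, table 4: round 1 has {1, 3, 4, 5, 6} and table 4 has {1, 3, 4, 5, 7}, leaving only 2.
Round 1, table 1: round 1 has {1, 2, 3, 4, 5, 6} and table 1 has {1}, leaving only 7.
Round 2, table 1: round 2 has {2, 3, 5, 6, 7} and table 1 has {1, 7}, leaving only 4.
Round 2, table 6: round 2 has {2, 3, 4, 5, 6, 7} and table 6 has {2, 3}, leaving only 1.
Round 6, table 7: round 6 has {1, 2, 3, 5, 7} and table 7 has {2, 5, 6}, leaving only 4.
Round 5, table 7: round 5 has {1, 2, 6, 7} and table 7 has {2, 4, 5, 6}, leaving only 3.
Round 3, table 7: round 3 has {1, 2, 4, 6} and table 7 has {2, 3, 4, 5, 6}, leaving only 7.
Round 3 already has {1, 2, 4, 6, 7} and table 6 already has {1, 2, 3}, so round 3, table 6 must be 5.

5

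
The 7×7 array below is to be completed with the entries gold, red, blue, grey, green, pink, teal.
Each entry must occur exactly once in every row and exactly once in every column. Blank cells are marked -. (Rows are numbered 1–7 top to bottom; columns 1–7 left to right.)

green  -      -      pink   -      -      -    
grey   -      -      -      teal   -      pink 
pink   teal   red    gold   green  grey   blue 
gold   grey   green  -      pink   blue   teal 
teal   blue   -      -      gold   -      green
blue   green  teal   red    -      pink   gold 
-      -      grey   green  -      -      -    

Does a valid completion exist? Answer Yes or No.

Row 4, column 4: row 4 together with column 4 already contain {gold, red, blue, grey, green, pink, teal} — every symbol — so nothing can go there. The grid has no valid completion.

No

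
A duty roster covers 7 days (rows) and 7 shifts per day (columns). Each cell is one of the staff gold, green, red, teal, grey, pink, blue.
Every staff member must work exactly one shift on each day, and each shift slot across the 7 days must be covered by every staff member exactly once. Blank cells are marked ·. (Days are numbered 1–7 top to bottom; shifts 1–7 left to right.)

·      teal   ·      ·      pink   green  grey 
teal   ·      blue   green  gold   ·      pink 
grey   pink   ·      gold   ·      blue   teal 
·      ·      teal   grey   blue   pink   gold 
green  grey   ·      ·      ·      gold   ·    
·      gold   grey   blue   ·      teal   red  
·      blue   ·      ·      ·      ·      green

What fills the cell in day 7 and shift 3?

Day 1, shift 4: day 1 has {green, teal, grey, pink} and shift 4 has {gold, green, grey, blue}, leaving only red.
Day 1, shift 3: day 1 has {green, red, teal, grey, pink} and shift 3 has {teal, grey, blue}, leaving only gold.
Day 1, shift 1: day 1 has {gold, green, red, teal, grey, pink} and shift 1 has {green, teal, grey}, leaving only blue.
Day 2, shift 2: day 2 has {gold, green, teal, pink, blue} and shift 2 has {gold, teal, grey, pink, blue}, leaving only red.
Day 2, shift 6: day 2 has {gold, green, red, teal, pink, blue} and shift 6 has {gold, green, teal, pink, blue}, leaving only grey.
Day 4, shift 1: day 4 has {gold, teal, grey, pink, blue} and shift 1 has {green, teal, grey, blue}, leaving only red.
Day 4, shift 2: day 4 has {gold, red, teal, grey, pink, blue} and shift 2 has {gold, red, teal, grey, pink, blue}, leaving only green.
Day 5, shift 7: day 5 has {gold, green, grey} and shift 7 has {gold, green, red, teal, grey, pink}, leaving only blue.
Day 6, shift 1: day 6 has {gold, red, teal, grey, blue} and shift 1 has {green, red, teal, grey, blue}, leaving only pink.
Day 6, shift 5: day 6 has {gold, red, teal, grey, pink, blue} and shift 5 has {gold, pink, blue}, leaving only green.
Day 3, shift 5: day 3 has {gold, teal, grey, pink, blue} and shift 5 has {gold, green, pink, blue}, leaving only red.
Day 3, shift 3: day 3 has {gold, red, teal, grey, pink, blue} and shift 3 has {gold, teal, grey, blue}, leaving only green.
Day 5, shift 5: day 5 has {gold, green, grey, blue} and shift 5 has {gold, green, red, pink, blue}, leaving only teal.
Day 5, shift 4: day 5 has {gold, green, teal, grey, blue} and shift 4 has {gold, green, red, grey, blue}, leaving only pink.
Day 5, shift 3: day 5 has {gold, green, teal, grey, pink, blue} and shift 3 has {gold, green, teal, grey, blue}, leaving only red.
Day 7 already has {green, blue} and shift 3 already has {gold, green, red, teal, grey, blue}, so day 7, shift 3 must be pink.

pink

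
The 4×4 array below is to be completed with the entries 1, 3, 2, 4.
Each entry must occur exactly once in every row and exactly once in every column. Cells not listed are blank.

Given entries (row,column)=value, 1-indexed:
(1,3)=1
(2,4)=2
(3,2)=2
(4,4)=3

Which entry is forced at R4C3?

Row 1, column 4: row 1 has {1} and column 4 has {3, 2}, leaving only 4.
Row 1, column 2: row 1 has {1, 4} and column 2 has {2}, leaving only 3.
Row 1, column 1: row 1 has {1, 3, 4} and column 1 has {}, leaving only 2.
Row 3, column 4: row 3 has {2} and column 4 has {3, 2, 4}, leaving only 1.
Row 4, column 3 is narrowed to {2, 4}.
If it were 4, then row 3, column 3 would be left with no valid symbol.
So row 4, column 3 must be 2.

2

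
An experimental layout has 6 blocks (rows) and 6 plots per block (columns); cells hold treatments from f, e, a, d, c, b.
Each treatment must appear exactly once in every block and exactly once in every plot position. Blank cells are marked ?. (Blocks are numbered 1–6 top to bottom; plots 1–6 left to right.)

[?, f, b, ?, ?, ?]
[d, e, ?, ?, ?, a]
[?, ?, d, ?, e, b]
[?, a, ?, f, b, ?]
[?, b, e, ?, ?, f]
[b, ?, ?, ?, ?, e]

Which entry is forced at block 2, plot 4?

b

Block 3, plot 2: block 3 has {e, d, b} and plot 2 has {f, e, a, b}, leaving only c.
Block 3, plot 4: block 3 has {e, d, c, b} and plot 4 has {f}, leaving only a.
Block 3, plot 1: block 3 has {e, a, d, c, b} and plot 1 has {d, b}, leaving only f.
Block 4, plot 3: block 4 has {f, a, b} and plot 3 has {e, d, b}, leaving only c.
Block 2, plot 3: block 2 has {e, a, d} and plot 3 has {e, d, c, b}, leaving only f.
Block 2, plot 5: block 2 has {f, e, a, d} and plot 5 has {e, b}, leaving only c.
Block 2 already has {f, e, a, d, c} and plot 4 already has {f, a}, so block 2, plot 4 must be b.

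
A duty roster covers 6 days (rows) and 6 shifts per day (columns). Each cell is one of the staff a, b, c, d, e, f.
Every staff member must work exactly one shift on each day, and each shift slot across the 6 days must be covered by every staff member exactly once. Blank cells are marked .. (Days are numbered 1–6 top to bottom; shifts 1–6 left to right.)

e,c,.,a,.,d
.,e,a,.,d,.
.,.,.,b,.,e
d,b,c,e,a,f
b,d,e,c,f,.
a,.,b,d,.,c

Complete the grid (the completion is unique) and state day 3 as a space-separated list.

Day 3, shift 5: day 3 has {b, e} and shift 5 has {a, d, f}, leaving only c.
Day 3, shift 1: day 3 has {b, c, e} and shift 1 has {a, b, d, e}, leaving only f.
Day 3, shift 2: day 3 has {b, c, e, f} and shift 2 has {b, c, d, e}, leaving only a.
Day 3, shift 3: day 3 has {a, b, c, e, f} and shift 3 has {a, b, c, e}, leaving only d.
So day 3 reads: f a d b c e.

f a d b c e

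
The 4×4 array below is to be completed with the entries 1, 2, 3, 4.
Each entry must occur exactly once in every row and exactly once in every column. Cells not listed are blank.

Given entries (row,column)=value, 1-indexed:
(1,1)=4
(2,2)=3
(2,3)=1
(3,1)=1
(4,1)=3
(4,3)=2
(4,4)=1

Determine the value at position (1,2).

1

Row 1, column 3: row 1 has {4} and column 3 has {1, 2}, leaving only 3.
Row 1, column 4: row 1 has {3, 4} and column 4 has {1}, leaving only 2.
Row 1 already has {2, 3, 4} and column 2 already has {3}, so row 1, column 2 must be 1.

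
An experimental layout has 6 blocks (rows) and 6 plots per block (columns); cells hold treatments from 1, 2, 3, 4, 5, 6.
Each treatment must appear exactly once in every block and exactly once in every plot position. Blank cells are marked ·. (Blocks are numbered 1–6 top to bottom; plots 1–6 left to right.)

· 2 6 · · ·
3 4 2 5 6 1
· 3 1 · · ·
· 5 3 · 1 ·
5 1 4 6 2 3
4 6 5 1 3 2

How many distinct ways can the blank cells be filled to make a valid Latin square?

3

Block 1, plot 1: eliminating its block and plot leaves {1}.
Block 1, plot 4: eliminating its block and plot leaves {3, 4}.
Block 1, plot 5: eliminating its block and plot leaves {4, 5}.
Block 1, plot 6: eliminating its block and plot leaves {4, 5}.
Block 3, plot 1: eliminating its block and plot leaves {2, 6}.
Block 3, plot 4: eliminating its block and plot leaves {2, 4}.
Block 3, plot 5: eliminating its block and plot leaves {4, 5}.
Block 3, plot 6: eliminating its block and plot leaves {4, 5, 6}.
Block 4, plot 1: eliminating its block and plot leaves {2, 6}.
Block 4, plot 4: eliminating its block and plot leaves {2, 4}.
Block 4, plot 6: eliminating its block and plot leaves {4, 6}.
Enumerating the assignments across these blanks that avoid any block or plot repeat gives 3 completions.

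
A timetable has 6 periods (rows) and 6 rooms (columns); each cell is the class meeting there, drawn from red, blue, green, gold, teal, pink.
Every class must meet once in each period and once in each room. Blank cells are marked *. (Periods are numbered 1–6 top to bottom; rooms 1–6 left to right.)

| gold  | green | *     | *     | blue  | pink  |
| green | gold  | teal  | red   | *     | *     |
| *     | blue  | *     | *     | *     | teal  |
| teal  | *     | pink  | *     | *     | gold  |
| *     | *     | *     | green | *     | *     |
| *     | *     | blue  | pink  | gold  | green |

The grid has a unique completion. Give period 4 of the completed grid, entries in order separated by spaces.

Period 4, room 2: period 4 has {gold, teal, pink} and room 2 has {blue, green, gold}, leaving only red.
Period 4, room 4: period 4 has {red, gold, teal, pink} and room 4 has {red, green, pink}, leaving only blue.
Period 4, room 5: period 4 has {red, blue, gold, teal, pink} and room 5 has {blue, gold}, leaving only green.
So period 4 reads: teal red pink blue green gold.

teal red pink blue green gold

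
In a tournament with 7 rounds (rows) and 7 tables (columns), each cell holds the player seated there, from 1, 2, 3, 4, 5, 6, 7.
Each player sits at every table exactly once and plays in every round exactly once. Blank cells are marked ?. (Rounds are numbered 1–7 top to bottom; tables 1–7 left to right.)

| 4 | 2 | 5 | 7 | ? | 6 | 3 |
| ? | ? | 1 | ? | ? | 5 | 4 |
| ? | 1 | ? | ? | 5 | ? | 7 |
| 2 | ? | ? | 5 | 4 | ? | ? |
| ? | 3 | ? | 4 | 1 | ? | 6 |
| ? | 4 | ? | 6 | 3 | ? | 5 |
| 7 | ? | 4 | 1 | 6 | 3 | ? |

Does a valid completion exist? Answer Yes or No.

Round 1, table 5: round 1 together with table 5 already contain {1, 2, 3, 4, 5, 6, 7} — every symbol — so nothing can go there. The grid has no valid completion.

No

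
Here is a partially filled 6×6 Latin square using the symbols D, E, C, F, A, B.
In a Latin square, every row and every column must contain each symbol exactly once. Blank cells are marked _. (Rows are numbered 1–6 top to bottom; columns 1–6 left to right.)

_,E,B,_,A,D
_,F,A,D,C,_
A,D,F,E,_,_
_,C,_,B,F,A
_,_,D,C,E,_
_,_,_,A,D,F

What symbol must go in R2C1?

B

Row 1, column 4: row 1 has {D, E, A, B} and column 4 has {D, E, C, A, B}, leaving only F.
Row 1, column 1: row 1 has {D, E, F, A, B} and column 1 has {A}, leaving only C.
Row 3, column 5: row 3 has {D, E, F, A} and column 5 has {D, E, C, F, A}, leaving only B.
Row 3, column 6: row 3 has {D, E, F, A, B} and column 6 has {D, F, A}, leaving only C.
Row 4, column 3: row 4 has {C, F, A, B} and column 3 has {D, F, A, B}, leaving only E.
Row 4, column 1: row 4 has {E, C, F, A, B} and column 1 has {C, A}, leaving only D.
Row 5, column 6: row 5 has {D, E, C} and column 6 has {D, C, F, A}, leaving only B.
Row 2, column 6: row 2 has {D, C, F, A} and column 6 has {D, C, F, A, B}, leaving only E.
Row 2 already has {D, E, C, F, A} and column 1 already has {D, C, A}, so row 2, column 1 must be B.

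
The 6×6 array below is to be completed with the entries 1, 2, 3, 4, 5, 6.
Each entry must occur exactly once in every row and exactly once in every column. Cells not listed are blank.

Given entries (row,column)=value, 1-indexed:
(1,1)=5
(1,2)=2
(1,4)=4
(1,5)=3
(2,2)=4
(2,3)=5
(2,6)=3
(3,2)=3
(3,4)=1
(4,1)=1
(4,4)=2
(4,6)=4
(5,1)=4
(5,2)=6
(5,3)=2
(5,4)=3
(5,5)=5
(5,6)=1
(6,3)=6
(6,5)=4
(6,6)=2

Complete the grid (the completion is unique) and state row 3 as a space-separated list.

6 3 4 1 2 5

Row 3, column 3: row 3 has {1, 3} and column 3 has {2, 5, 6}, leaving only 4.
Row 1, column 3: row 1 has {2, 3, 4, 5} and column 3 has {2, 4, 5, 6}, leaving only 1.
Row 1, column 6: row 1 has {1, 2, 3, 4, 5} and column 6 has {1, 2, 3, 4}, leaving only 6.
Row 3, column 6: row 3 has {1, 3, 4} and column 6 has {1, 2, 3, 4, 6}, leaving only 5.
Row 2, column 4: row 2 has {3, 4, 5} and column 4 has {1, 2, 3, 4}, leaving only 6.
Row 2, column 1: row 2 has {3, 4, 5, 6} and column 1 has {1, 4, 5}, leaving only 2.
Row 3, column 1: row 3 has {1, 3, 4, 5} and column 1 has {1, 2, 4, 5}, leaving only 6.
Row 3, column 5: row 3 has {1, 3, 4, 5, 6} and column 5 has {3, 4, 5}, leaving only 2.
So row 3 reads: 6 3 4 1 2 5.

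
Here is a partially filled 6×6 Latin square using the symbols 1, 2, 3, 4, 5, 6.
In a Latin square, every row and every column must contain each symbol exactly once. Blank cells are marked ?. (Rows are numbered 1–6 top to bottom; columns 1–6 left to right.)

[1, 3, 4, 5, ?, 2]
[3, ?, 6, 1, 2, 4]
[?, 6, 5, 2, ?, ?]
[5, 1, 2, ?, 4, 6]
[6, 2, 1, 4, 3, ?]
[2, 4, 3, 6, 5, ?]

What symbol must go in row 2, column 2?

5

Row 2 already has {1, 2, 3, 4, 6} and column 2 already has {1, 2, 3, 4, 6}, so row 2, column 2 must be 5.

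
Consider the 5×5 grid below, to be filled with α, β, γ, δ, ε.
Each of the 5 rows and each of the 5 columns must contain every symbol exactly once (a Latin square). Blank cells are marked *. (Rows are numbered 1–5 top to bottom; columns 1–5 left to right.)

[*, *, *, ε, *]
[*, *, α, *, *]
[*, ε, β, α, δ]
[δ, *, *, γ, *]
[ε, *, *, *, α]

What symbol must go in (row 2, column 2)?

Row 3, column 1: row 3 has {α, β, δ, ε} and column 1 has {δ, ε}, leaving only γ.
Row 2, column 1: row 2 has {α} and column 1 has {γ, δ, ε}, leaving only β.
Row 1, column 1: row 1 has {ε} and column 1 has {β, γ, δ, ε}, leaving only α.
Row 2, column 4: row 2 has {α, β} and column 4 has {α, γ, ε}, leaving only δ.
Row 2 already has {α, β, δ} and column 2 already has {ε}, so row 2, column 2 must be γ.

γ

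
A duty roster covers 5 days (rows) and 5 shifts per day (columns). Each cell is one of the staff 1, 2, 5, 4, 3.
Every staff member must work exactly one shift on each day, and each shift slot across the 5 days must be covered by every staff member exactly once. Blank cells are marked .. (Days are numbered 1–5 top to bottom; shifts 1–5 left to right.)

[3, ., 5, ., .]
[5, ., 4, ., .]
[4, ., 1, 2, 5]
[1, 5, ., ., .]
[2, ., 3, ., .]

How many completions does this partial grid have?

3

Day 1, shift 2: eliminating its day and shift leaves {1, 2, 4}.
Day 1, shift 4: eliminating its day and shift leaves {1, 4}.
Day 1, shift 5: eliminating its day and shift leaves {1, 2, 4}.
Day 2, shift 2: eliminating its day and shift leaves {1, 2, 3}.
Day 2, shift 4: eliminating its day and shift leaves {1, 3}.
Day 2, shift 5: eliminating its day and shift leaves {1, 2, 3}.
Day 3, shift 2: eliminating its day and shift leaves {3}.
Day 4, shift 3: eliminating its day and shift leaves {2}.
Day 4, shift 4: eliminating its day and shift leaves {4, 3}.
Day 4, shift 5: eliminating its day and shift leaves {2, 4, 3}.
Day 5, shift 2: eliminating its day and shift leaves {1, 4}.
Day 5, shift 4: eliminating its day and shift leaves {1, 5, 4}.
Day 5, shift 5: eliminating its day and shift leaves {1, 4}.
Enumerating the assignments across these blanks that avoid any day or shift repeat gives 3 completions.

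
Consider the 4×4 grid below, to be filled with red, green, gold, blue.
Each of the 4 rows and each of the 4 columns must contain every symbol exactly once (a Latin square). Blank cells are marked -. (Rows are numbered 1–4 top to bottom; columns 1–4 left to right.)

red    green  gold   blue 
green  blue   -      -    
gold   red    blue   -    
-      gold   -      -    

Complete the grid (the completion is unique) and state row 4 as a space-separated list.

Row 4, column 1: row 4 has {gold} and column 1 has {red, green, gold}, leaving only blue.
Row 2, column 3: row 2 has {green, blue} and column 3 has {gold, blue}, leaving only red.
Row 4, column 3: row 4 has {gold, blue} and column 3 has {red, gold, blue}, leaving only green.
Row 4, column 4: row 4 has {green, gold, blue} and column 4 has {blue}, leaving only red.
So row 4 reads: blue gold green red.

blue gold green red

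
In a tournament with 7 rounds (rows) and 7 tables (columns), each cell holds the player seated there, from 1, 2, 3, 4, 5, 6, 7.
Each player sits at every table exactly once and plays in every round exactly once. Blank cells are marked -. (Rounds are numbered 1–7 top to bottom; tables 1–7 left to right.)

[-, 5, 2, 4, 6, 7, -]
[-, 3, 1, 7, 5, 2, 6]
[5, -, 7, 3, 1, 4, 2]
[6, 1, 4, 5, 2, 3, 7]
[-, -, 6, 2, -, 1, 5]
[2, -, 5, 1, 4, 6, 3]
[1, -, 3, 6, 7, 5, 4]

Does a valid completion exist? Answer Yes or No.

Yes

No round or table among the givens repeats a symbol, and propagating forced cells runs into no contradiction.
One valid completion exists (for instance, 3 5 2 4 6 7 1 / 4 3 1 7 5 2 6 / 5 6 7 3 1 4 2 / 6 1 4 5 2 3 7 / 7 4 6 2 3 1 5 / 2 7 5 1 4 6 3 / 1 2 3 6 7 5 4).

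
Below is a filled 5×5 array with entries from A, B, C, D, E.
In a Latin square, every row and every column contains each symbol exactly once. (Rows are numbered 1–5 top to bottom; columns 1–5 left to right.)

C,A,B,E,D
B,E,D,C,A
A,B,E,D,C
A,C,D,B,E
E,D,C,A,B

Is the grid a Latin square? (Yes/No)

No

Every row is a permutation, but column 1 contains A twice (at rows 3 and 4).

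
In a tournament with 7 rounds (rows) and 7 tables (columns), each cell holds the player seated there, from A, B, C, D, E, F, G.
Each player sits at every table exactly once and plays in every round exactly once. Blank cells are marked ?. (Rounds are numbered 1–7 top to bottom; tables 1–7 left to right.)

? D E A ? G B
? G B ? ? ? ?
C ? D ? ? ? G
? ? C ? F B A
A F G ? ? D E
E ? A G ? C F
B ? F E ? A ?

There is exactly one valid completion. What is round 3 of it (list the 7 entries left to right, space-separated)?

C A D B E F G

Round 1, table 1: round 1 has {A, B, D, E, G} and table 1 has {A, B, C, E}, leaving only F.
Round 1, table 5: round 1 has {A, B, D, E, F, G} and table 5 has {F}, leaving only C.
Round 2, table 1: round 2 has {B, G} and table 1 has {A, B, C, E, F}, leaving only D.
Round 2, table 7: round 2 has {B, D, G} and table 7 has {A, B, E, F, G}, leaving only C.
Round 2, table 4: round 2 has {B, C, D, G} and table 4 has {A, E, G}, leaving only F.
Round 3, table 4: round 3 has {C, D, G} and table 4 has {A, E, F, G}, leaving only B.
Round 2, table 6: round 2 has {B, C, D, F, G} and table 6 has {A, B, C, D, G}, leaving only E.
Round 3, table 6: round 3 has {B, C, D, G} and table 6 has {A, B, C, D, E, G}, leaving only F.
Round 2, table 5: round 2 has {B, C, D, E, F, G} and table 5 has {C, F}, leaving only A.
Round 3, table 5: round 3 has {B, C, D, F, G} and table 5 has {A, C, F}, leaving only E.
Round 3, table 2: round 3 has {B, C, D, E, F, G} and table 2 has {D, F, G}, leaving only A.
So round 3 reads: C A D B E F G.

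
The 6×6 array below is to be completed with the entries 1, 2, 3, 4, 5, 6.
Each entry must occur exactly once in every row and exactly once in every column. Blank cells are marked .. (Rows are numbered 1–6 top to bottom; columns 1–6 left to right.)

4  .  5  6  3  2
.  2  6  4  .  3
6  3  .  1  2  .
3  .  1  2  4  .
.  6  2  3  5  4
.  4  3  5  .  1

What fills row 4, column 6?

Row 1, column 2: row 1 has {2, 3, 4, 5, 6} and column 2 has {2, 3, 4, 6}, leaving only 1.
Row 2, column 5: row 2 has {2, 3, 4, 6} and column 5 has {2, 3, 4, 5}, leaving only 1.
Row 2, column 1: row 2 has {1, 2, 3, 4, 6} and column 1 has {3, 4, 6}, leaving only 5.
Row 3, column 3: row 3 has {1, 2, 3, 6} and column 3 has {1, 2, 3, 5, 6}, leaving only 4.
Row 3, column 6: row 3 has {1, 2, 3, 4, 6} and column 6 has {1, 2, 3, 4}, leaving only 5.
Row 4 already has {1, 2, 3, 4} and column 6 already has {1, 2, 3, 4, 5}, so row 4, column 6 must be 6.

6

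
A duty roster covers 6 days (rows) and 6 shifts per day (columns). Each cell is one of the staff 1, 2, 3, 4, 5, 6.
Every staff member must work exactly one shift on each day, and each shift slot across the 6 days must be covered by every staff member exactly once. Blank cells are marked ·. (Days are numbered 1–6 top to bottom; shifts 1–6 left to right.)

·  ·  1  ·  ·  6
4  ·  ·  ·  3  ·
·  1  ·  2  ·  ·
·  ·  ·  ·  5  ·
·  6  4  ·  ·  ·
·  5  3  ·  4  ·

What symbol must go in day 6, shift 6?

2

Day 1, shift 5: day 1 has {1, 6} and shift 5 has {3, 4, 5}, leaving only 2.
Day 2, shift 2: day 2 has {3, 4} and shift 2 has {1, 5, 6}, leaving only 2.
Day 3, shift 5: day 3 has {1, 2} and shift 5 has {2, 3, 4, 5}, leaving only 6.
Day 3, shift 3: day 3 has {1, 2, 6} and shift 3 has {1, 3, 4}, leaving only 5.
Day 2, shift 3: day 2 has {2, 3, 4} and shift 3 has {1, 3, 4, 5}, leaving only 6.
Day 3, shift 1: day 3 has {1, 2, 5, 6} and shift 1 has {4}, leaving only 3.
Day 1, shift 1: day 1 has {1, 2, 6} and shift 1 has {3, 4}, leaving only 5.
Day 3, shift 6: day 3 has {1, 2, 3, 5, 6} and shift 6 has {6}, leaving only 4.
Day 4, shift 3: day 4 has {5} and shift 3 has {1, 3, 4, 5, 6}, leaving only 2.
Day 5, shift 5: day 5 has {4, 6} and shift 5 has {2, 3, 4, 5, 6}, leaving only 1.
Day 5, shift 1: day 5 has {1, 4, 6} and shift 1 has {3, 4, 5}, leaving only 2.
Day 6, shift 6 is narrowed to {1, 2}.
If it were 1, then day 5, shift 6 would be left with no valid symbol.
So day 6, shift 6 must be 2.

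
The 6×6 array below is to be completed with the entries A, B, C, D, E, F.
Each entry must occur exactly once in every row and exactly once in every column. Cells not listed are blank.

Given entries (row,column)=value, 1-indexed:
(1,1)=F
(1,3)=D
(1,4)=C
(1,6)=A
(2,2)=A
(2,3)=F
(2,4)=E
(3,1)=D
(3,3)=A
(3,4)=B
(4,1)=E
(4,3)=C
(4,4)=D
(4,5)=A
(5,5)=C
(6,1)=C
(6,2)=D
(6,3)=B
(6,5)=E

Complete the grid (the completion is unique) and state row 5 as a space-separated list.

Row 5, column 3: row 5 has {C} and column 3 has {A, B, C, D, F}, leaving only E.
Row 1, column 5: row 1 has {A, C, D, F} and column 5 has {A, C, E}, leaving only B.
Row 1, column 2: row 1 has {A, B, C, D, F} and column 2 has {A, D}, leaving only E.
Row 2, column 1: row 2 has {A, E, F} and column 1 has {C, D, E, F}, leaving only B.
Row 5, column 1: row 5 has {C, E} and column 1 has {B, C, D, E, F}, leaving only A.
Row 5, column 4: row 5 has {A, C, E} and column 4 has {B, C, D, E}, leaving only F.
Row 5, column 2: row 5 has {A, C, E, F} and column 2 has {A, D, E}, leaving only B.
Row 5, column 6: row 5 has {A, B, C, E, F} and column 6 has {A}, leaving only D.
So row 5 reads: A B E F C D.

A B E F C D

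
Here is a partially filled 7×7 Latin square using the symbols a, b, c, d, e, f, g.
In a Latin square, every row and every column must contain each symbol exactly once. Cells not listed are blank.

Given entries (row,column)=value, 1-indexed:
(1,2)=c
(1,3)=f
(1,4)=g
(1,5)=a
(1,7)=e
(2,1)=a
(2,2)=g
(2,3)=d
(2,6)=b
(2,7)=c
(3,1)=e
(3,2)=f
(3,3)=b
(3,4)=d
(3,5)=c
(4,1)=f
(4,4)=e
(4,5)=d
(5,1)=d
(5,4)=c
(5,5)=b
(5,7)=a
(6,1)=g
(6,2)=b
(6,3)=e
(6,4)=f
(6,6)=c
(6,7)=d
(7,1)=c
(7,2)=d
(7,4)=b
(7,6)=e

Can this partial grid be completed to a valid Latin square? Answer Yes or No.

Row 2, column 4: row 2 together with column 4 already contain {a, b, c, d, e, f, g} — every symbol — so nothing can go there. The grid has no valid completion.

No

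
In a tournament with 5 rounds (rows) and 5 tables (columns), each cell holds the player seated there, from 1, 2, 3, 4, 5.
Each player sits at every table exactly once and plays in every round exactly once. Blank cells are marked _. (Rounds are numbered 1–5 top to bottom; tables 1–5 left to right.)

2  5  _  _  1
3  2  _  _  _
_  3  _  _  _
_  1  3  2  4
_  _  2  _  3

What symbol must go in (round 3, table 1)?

4

Round 1, table 3: round 1 has {1, 2, 5} and table 3 has {2, 3}, leaving only 4.
Round 1, table 4: round 1 has {1, 2, 4, 5} and table 4 has {2}, leaving only 3.
Round 2, table 5: round 2 has {2, 3} and table 5 has {1, 3, 4}, leaving only 5.
Round 2, table 3: round 2 has {2, 3, 5} and table 3 has {2, 3, 4}, leaving only 1.
Round 2, table 4: round 2 has {1, 2, 3, 5} and table 4 has {2, 3}, leaving only 4.
Round 3, table 3: round 3 has {3} and table 3 has {1, 2, 3, 4}, leaving only 5.
Round 3, table 4: round 3 has {3, 5} and table 4 has {2, 3, 4}, leaving only 1.
Round 3 already has {1, 3, 5} and table 1 already has {2, 3}, so round 3, table 1 must be 4.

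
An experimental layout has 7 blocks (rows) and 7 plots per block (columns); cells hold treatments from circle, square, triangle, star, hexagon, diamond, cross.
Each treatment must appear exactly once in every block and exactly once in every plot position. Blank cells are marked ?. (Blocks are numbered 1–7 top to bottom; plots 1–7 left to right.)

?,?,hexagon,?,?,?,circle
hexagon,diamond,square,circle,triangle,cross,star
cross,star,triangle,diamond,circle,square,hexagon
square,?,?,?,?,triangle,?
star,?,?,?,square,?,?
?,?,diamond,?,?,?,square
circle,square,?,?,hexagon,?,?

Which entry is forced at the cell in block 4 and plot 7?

Block 6, plot 1: block 6 has {square, diamond} and plot 1 has {circle, square, star, hexagon, cross}, leaving only triangle.
Block 1, plot 1: block 1 has {circle, hexagon} and plot 1 has {circle, square, triangle, star, hexagon, cross}, leaving only diamond.
Block 1, plot 6: block 1 has {circle, hexagon, diamond} and plot 6 has {square, triangle, cross}, leaving only star.
Block 1, plot 5: block 1 has {circle, star, hexagon, diamond} and plot 5 has {circle, square, triangle, hexagon}, leaving only cross.
Block 1, plot 2: block 1 has {circle, star, hexagon, diamond, cross} and plot 2 has {square, star, diamond}, leaving only triangle.
Block 1, plot 4: block 1 has {circle, triangle, star, hexagon, diamond, cross} and plot 4 has {circle, diamond}, leaving only square.
Block 6, plot 5: block 6 has {square, triangle, diamond} and plot 5 has {circle, square, triangle, hexagon, cross}, leaving only star.
Block 4, plot 5: block 4 has {square, triangle} and plot 5 has {circle, square, triangle, star, hexagon, cross}, leaving only diamond.
Block 4 already has {square, triangle, diamond} and plot 7 already has {circle, square, star, hexagon}, so block 4, plot 7 must be cross.

cross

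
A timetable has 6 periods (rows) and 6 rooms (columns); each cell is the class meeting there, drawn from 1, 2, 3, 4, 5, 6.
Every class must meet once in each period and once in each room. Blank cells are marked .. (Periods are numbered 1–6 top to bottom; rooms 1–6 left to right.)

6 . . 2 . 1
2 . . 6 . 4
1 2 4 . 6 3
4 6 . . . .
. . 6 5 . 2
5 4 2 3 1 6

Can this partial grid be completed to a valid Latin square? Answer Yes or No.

No

Period 3, room 4: period 3 together with room 4 already contain {1, 2, 3, 4, 5, 6} — every symbol — so nothing can go there. The grid has no valid completion.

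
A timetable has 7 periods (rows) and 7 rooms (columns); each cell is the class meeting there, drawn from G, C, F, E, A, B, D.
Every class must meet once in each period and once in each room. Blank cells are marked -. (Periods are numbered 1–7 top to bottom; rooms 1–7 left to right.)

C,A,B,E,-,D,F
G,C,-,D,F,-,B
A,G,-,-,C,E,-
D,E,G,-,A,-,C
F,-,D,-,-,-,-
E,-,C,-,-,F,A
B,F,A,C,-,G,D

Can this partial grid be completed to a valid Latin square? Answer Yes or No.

No

Period 3, room 7: period 3 together with room 7 already contain {G, C, F, E, A, B, D} — every symbol — so nothing can go there. The grid has no valid completion.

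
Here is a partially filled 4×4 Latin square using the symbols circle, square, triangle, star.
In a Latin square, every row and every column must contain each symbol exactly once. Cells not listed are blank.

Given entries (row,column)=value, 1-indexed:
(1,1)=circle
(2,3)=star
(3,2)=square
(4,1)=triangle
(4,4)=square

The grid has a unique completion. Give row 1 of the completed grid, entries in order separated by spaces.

circle triangle square star

Row 2, column 1: row 2 has {star} and column 1 has {circle, triangle}, leaving only square.
Row 3, column 1: row 3 has {square} and column 1 has {circle, square, triangle}, leaving only star.
Row 4, column 3: row 4 has {square, triangle} and column 3 has {star}, leaving only circle.
Row 3, column 3: row 3 has {square, star} and column 3 has {circle, star}, leaving only triangle.
Row 1, column 3: row 1 has {circle} and column 3 has {circle, triangle, star}, leaving only square.
Row 3, column 4: row 3 has {square, triangle, star} and column 4 has {square}, leaving only circle.
Row 2, column 4: row 2 has {square, star} and column 4 has {circle, square}, leaving only triangle.
Row 1, column 4: row 1 has {circle, square} and column 4 has {circle, square, triangle}, leaving only star.
Row 1, column 2: row 1 has {circle, square, star} and column 2 has {square}, leaving only triangle.
So row 1 reads: circle triangle square star.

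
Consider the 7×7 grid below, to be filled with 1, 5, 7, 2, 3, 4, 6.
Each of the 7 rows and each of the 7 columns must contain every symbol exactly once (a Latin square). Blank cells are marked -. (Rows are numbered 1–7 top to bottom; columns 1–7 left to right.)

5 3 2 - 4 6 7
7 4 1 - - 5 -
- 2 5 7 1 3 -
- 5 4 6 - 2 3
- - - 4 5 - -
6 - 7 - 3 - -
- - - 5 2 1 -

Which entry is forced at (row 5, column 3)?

Row 1, column 4: row 1 has {5, 7, 2, 3, 4, 6} and column 4 has {5, 7, 4, 6}, leaving only 1.
Row 2, column 5: row 2 has {1, 5, 7, 4} and column 5 has {1, 5, 2, 3, 4}, leaving only 6.
Row 2, column 7: row 2 has {1, 5, 7, 4, 6} and column 7 has {7, 3}, leaving only 2.
Row 2, column 4: row 2 has {1, 5, 7, 2, 4, 6} and column 4 has {1, 5, 7, 4, 6}, leaving only 3.
Row 3, column 1: row 3 has {1, 5, 7, 2, 3} and column 1 has {5, 7, 6}, leaving only 4.
Row 3, column 7: row 3 has {1, 5, 7, 2, 3, 4} and column 7 has {7, 2, 3}, leaving only 6.
Row 4, column 1: row 4 has {5, 2, 3, 4, 6} and column 1 has {5, 7, 4, 6}, leaving only 1.
Row 4, column 5: row 4 has {1, 5, 2, 3, 4, 6} and column 5 has {1, 5, 2, 3, 4, 6}, leaving only 7.
Row 5, column 6: row 5 has {5, 4} and column 6 has {1, 5, 2, 3, 6}, leaving only 7.
Row 5, column 7: row 5 has {5, 7, 4} and column 7 has {7, 2, 3, 6}, leaving only 1.
Row 5, column 2: row 5 has {1, 5, 7, 4} and column 2 has {5, 2, 3, 4}, leaving only 6.
Row 5 already has {1, 5, 7, 4, 6} and column 3 already has {1, 5, 7, 2, 4}, so row 5, column 3 must be 3.

3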